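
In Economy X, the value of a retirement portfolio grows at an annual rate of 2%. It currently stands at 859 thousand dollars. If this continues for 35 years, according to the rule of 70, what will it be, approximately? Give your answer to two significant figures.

about 1700 thousand dollars

It doubles every 70/2 ≈ 35.00 years, so 35 years is 1.00 doublings.
2^1.00 ≈ 2.00; 859 × 2.00 ≈ 1700 thousand dollars.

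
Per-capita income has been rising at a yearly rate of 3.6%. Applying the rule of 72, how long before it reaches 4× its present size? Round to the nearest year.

approximately 40 years

One doubling takes 72/3.6 = 20.00 years.
4× is 2 doublings, so 2 × 20.00 ≈ 40 years.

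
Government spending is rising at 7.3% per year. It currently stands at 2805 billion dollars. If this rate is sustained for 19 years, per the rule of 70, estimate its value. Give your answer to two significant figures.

around 11000 billion dollars

It doubles every 70/7.3 ≈ 9.59 years, so 19 years is 1.98 doublings.
2^1.98 ≈ 3.94; 2805 × 3.94 ≈ 11000 billion dollars.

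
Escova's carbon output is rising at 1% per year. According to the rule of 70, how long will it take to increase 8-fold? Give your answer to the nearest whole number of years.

about 210 years

Doubling time ≈ 70/1 = 70.00 years.
8 = 2^3, so 3 doublings → 210 years.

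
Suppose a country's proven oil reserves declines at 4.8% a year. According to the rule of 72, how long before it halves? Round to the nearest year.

The rule works in reverse for decay: 72/4.8 ≈ 15.00 years to halve.

15 years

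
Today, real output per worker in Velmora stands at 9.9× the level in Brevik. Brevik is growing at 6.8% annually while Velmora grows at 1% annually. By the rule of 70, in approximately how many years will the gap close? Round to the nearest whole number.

Brevik gains on Velmora at 6.8% − 1% = 5.8 points a year.
At that relative rate the gap halves every 70/5.8 ≈ 12.07 years.
A 9.9× gap takes log₂(9.9) ≈ 3.31 halvings to close: 3.31 × 12.07 ≈ 40 years.

approximately 40 years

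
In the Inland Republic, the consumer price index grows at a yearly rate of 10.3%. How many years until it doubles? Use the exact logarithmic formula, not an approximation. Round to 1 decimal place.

t = ln(2) / ln(1 + 0.103) = 0.6931 / 0.098034 ≈ 7.07.

7.1 years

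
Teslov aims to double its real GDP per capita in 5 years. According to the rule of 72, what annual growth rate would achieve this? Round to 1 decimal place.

around 14.4% a year

72 / 5 ≈ 14.40, so about 14.4% a year.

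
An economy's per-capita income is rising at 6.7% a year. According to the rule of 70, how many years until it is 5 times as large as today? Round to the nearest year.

At 6.7% it doubles every 70/6.7 ≈ 10.45 years.
5× is log₂ 5 ≈ 2.32 doublings, so ≈ 2.32 × 10.45 = 24 years.

roughly 24 years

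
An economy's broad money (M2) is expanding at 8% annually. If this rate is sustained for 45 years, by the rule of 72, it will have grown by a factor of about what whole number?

32 times

Doubling time ≈ 72/8 = 9.00 years.
45/9.00 ≈ 5 doublings, so about 2^5 = 32×.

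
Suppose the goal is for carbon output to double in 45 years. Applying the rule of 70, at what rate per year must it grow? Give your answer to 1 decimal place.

70 / 45 ≈ 1.56, so about 1.6% per year.

approximately 1.6%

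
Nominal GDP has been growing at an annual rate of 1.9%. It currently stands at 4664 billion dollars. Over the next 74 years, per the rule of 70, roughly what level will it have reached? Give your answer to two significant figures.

around 19000 billion dollars

It doubles every 70/1.9 ≈ 36.84 years, so 74 years is 2.01 doublings.
2^2.01 ≈ 4.03; 4664 × 4.03 ≈ 19000 billion dollars.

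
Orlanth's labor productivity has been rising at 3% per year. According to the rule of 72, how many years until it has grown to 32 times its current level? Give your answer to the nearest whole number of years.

Doubling time ≈ 72/3 = 24.00 years.
32× is 5 doublings, so 5 × 24.00 ≈ 120 years.

around 120 years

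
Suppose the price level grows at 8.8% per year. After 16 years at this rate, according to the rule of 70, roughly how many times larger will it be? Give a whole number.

4 times

Doubling time ≈ 70/8.8 = 7.95 years.
16/7.95 ≈ 2 doublings, so about 2^2 = 4×.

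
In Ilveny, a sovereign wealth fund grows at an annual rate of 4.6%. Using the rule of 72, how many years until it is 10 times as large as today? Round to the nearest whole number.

roughly 52 years

Doubling time ≈ 72/4.6 = 15.65 years.
10× is log₂ 10 ≈ 3.32 doublings, so ≈ 3.32 × 15.65 = 52 years.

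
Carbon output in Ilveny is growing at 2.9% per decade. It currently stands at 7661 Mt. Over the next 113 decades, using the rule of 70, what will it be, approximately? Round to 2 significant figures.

Doubling time ≈ 70/2.9 = 24.14 decades.
113 decades is 113/24.14 ≈ 4.68 doublings, a factor of 2^4.68 ≈ 25.63.
7661 × 25.63 ≈ 200000 Mt.

about 200000 Mt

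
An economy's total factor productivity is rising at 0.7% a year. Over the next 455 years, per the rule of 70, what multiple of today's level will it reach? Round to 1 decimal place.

Doubles every ≈ 100.00 years (70/0.7).
455 years is 4.55 doublings; 2^4.55 ≈ 23.4×.

around 23.4 times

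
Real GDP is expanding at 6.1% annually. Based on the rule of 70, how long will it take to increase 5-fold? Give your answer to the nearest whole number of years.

One doubling takes 70/6.1 = 11.48 years.
Reaching 5× takes log₂(5) ≈ 2.32 doublings.
2.32 × 11.48 ≈ 27 years.

around 27 years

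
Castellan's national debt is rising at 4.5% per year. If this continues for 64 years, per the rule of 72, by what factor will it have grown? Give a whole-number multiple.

≈ 16 times

Doubling time ≈ 72/4.5 = 16.00 years.
64/16.00 ≈ 4 doublings, so about 2^4 = 16×.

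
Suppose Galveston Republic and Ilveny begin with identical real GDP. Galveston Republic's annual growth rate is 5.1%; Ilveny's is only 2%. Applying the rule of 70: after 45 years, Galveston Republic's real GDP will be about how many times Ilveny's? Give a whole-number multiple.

Rate gap = 5.1% − 2% = 3.1 points.
The ratio doubles every 70/3.1 ≈ 22.58 years.
45/22.58 ≈ 1.99 doublings → ratio ≈ 2^1.99 ≈ 4.

around 4 times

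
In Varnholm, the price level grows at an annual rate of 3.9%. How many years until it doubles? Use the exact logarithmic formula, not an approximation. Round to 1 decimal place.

t = ln(2) / ln(1 + 0.039) = 0.6931 / 0.038259 ≈ 18.12.

18.1 years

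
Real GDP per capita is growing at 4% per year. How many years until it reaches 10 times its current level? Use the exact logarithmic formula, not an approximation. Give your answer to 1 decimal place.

t = ln(10) / ln(1 + 0.04) = 2.3026 / 0.039221 ≈ 58.71.

58.7 years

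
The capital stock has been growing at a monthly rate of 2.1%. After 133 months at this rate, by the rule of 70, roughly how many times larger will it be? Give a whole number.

70/2.1 ≈ 33.33 months per doubling.
133 months fits 4 doublings: 2^4 = 16.

16 times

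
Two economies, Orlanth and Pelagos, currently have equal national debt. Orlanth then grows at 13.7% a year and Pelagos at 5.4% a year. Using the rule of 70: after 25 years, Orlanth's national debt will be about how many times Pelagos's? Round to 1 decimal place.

Rate gap = 13.7% − 5.4% = 8.3 points.
The ratio doubles every 70/8.3 ≈ 8.43 years.
25/8.43 ≈ 2.97 doublings → ratio ≈ 2^2.97 ≈ 7.8.

about 7.8 times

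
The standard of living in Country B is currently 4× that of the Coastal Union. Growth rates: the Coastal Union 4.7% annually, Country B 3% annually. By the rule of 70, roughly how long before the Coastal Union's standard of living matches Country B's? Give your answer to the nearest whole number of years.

approximately 82 years

the Coastal Union gains on Country B at 4.7% − 3% = 1.7 points a year.
At that relative rate the gap halves every 70/1.7 ≈ 41.18 years.
A 4× gap closes after 2 halvings: 2 × 41.18 ≈ 82 years.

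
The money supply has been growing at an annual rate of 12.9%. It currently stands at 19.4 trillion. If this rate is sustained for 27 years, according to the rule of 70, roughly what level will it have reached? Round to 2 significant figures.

It doubles every 70/12.9 ≈ 5.43 years, so 27 years is 4.97 doublings.
2^4.97 ≈ 31.34; 19.4 × 31.34 ≈ 610 trillion.

approximately 610 trillion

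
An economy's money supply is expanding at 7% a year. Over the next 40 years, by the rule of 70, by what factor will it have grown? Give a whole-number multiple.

16 times

At 7% one doubling takes ≈ 10.00 years; 40 years is 4 of them, so ×16.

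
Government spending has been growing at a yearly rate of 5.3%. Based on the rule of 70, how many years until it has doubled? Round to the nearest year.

≈ 13 years

Doubling time ≈ 70 / 5.3 = 13.21 years.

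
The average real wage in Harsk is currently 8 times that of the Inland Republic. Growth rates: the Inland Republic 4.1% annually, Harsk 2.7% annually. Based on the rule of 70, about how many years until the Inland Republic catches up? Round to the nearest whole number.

What matters is the difference: 1.4 pp.
Rule of 70 on the gap: the ratio halves every 70/1.4 ≈ 50.00 years.
An 8 times gap closes after 3 halvings: 3 × 50.00 ≈ 150 years.

around 150 years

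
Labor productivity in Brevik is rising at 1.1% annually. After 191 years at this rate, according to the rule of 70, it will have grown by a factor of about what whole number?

roughly 8 times

70/1.1 ≈ 63.64 years per doubling.
191 years fits 3 doublings: 2^3 = 8.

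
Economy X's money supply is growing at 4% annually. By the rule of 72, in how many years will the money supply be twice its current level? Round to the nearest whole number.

72/4 ≈ 18.00, so it doubles roughly every 18 years.

around 18 years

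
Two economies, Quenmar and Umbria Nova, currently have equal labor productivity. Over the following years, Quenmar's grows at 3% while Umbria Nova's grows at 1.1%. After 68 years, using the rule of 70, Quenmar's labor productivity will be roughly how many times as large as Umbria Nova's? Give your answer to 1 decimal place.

Rate gap = 3% − 1.1% = 1.9 points.
The ratio doubles every 70/1.9 ≈ 36.84 years.
68/36.84 ≈ 1.85 doublings → ratio ≈ 2^1.85 ≈ 3.6.

3.6 times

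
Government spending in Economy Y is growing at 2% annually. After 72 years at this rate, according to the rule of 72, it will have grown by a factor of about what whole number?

Doubling time ≈ 72/2 = 36.00 years.
72/36.00 ≈ 2 doublings, so about 2^2 = 4×.

≈ 4 times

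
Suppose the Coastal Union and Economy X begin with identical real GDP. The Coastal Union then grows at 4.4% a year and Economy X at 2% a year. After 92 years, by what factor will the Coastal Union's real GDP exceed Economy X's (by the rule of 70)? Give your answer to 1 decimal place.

Rate gap = 4.4% − 2% = 2.4 points.
The ratio doubles every 70/2.4 ≈ 29.17 years.
92/29.17 ≈ 3.15 doublings → ratio ≈ 2^3.15 ≈ 8.9.

around 8.9 times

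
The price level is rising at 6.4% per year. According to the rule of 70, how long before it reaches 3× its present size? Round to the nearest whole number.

about 17 years

Doubling time ≈ 70/6.4 = 10.94 years.
3× is log₂ 3 ≈ 1.58 doublings, so ≈ 1.58 × 10.94 = 17 years.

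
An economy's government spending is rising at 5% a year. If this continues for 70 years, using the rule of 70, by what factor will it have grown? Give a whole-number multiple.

At 5% one doubling takes ≈ 14.00 years; 70 years is 5 of them, so ×32.

roughly 32 times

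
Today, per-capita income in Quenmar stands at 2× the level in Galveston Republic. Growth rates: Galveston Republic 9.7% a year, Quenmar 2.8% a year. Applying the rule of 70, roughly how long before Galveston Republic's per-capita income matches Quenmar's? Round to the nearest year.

around 10 years

The growth-rate gap is 9.7% − 2.8% = 6.9 percentage points.
So the ratio between them halves every 70/6.9 ≈ 10.14 years.
A 2× gap closes after 1 halving: 1 × 10.14 ≈ 10 years.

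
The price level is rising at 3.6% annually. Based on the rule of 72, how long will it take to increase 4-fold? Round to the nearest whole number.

One doubling takes 72/3.6 = 20.00 years.
4× is 2 doublings, so 2 × 20.00 ≈ 40 years.

roughly 40 years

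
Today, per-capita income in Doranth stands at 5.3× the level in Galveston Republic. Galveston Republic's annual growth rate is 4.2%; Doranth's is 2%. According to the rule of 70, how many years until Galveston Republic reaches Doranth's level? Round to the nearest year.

roughly 77 years

What matters is the difference: 2.2 pp.
Rule of 70 on the gap: the ratio halves every 70/2.2 ≈ 31.82 years.
A 5.3× gap takes log₂(5.3) ≈ 2.41 halvings to close: 2.41 × 31.82 ≈ 77 years.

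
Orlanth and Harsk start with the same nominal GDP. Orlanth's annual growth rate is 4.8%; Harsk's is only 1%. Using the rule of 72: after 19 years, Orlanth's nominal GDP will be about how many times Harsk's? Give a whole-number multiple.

Orlanth pulls ahead at 3.8 pp per year, so the ratio doubles every 72/3.8 ≈ 18.95 years.
In 19 years that's 1.00 doublings: 2^1.00 ≈ 2.

about 2 times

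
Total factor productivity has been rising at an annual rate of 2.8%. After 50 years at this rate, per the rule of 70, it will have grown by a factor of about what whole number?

Doubling time ≈ 70/2.8 = 25.00 years.
50/25.00 ≈ 2 doublings, so about 2^2 = 4×.

about 4 times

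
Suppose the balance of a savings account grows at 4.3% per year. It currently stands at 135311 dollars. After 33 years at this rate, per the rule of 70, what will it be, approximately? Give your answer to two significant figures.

550000 dollars

Doubling time ≈ 70/4.3 = 16.28 years.
33 years is 33/16.28 ≈ 2.03 doublings, a factor of 2^2.03 ≈ 4.08.
135311 × 4.08 ≈ 550000 dollars.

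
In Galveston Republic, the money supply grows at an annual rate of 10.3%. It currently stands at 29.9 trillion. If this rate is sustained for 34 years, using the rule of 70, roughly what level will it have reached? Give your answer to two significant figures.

960 trillion

It doubles every 70/10.3 ≈ 6.80 years, so 34 years is 5.00 doublings.
2^5.00 ≈ 32.00; 29.9 × 32.00 ≈ 960 trillion.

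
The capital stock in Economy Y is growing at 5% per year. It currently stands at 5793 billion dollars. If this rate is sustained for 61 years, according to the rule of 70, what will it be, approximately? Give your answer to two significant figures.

≈ 120000 billion dollars

It doubles every 70/5 ≈ 14.00 years, so 61 years is 4.36 doublings.
2^4.36 ≈ 20.53; 5793 × 20.53 ≈ 120000 billion dollars.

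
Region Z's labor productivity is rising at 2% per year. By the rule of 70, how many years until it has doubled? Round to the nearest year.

At 2%, doubling takes about 70/2 = 35.00 years.

approximately 35 years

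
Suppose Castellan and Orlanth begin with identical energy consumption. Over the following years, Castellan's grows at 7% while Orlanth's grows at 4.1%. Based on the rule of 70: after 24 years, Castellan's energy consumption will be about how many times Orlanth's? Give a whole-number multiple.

Only the 2.9-point difference matters.
70/2.9 ≈ 24.14 years per doubling of the ratio; 24 years gives 0.99 doublings, so ≈ 2×.

roughly 2 times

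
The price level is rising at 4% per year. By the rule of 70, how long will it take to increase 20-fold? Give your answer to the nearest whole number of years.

One doubling takes 70/4 = 17.50 years.
20× is log₂ 20 ≈ 4.32 doublings, so ≈ 4.32 × 17.50 = 76 years.

approximately 76 years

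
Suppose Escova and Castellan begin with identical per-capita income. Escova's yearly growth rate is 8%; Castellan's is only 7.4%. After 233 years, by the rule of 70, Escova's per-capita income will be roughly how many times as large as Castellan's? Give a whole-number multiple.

Rate gap = 8% − 7.4% = 0.6 points.
The ratio doubles every 70/0.6 ≈ 116.67 years.
233/116.67 ≈ 2.00 doublings → ratio ≈ 2^2.00 ≈ 4.

about 4 times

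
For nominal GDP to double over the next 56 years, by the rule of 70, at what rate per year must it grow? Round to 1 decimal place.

around 1.3% per year

70 / 56 ≈ 1.25, so about 1.3% per year.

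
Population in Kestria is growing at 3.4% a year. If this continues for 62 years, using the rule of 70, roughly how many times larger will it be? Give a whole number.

8 times

70/3.4 ≈ 20.59 years per doubling.
62 years fits 3 doublings: 2^3 = 8.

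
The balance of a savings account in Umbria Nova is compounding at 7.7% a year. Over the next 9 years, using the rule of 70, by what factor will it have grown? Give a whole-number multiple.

about 2 times

At 7.7% one doubling takes ≈ 9.09 years; 9 years is 1 of them, so ×2.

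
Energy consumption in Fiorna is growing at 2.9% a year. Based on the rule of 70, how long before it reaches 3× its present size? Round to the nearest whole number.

approximately 38 years

One doubling takes 70/2.9 = 24.14 years.
3× is log₂ 3 ≈ 1.58 doublings, so ≈ 1.58 × 24.14 = 38 years.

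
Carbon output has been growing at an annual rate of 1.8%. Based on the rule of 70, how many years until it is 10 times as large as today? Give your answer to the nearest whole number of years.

At 1.8% it doubles every 70/1.8 ≈ 38.89 years.
Reaching 10× takes log₂(10) ≈ 3.32 doublings.
3.32 × 38.89 ≈ 129 years.

about 129 years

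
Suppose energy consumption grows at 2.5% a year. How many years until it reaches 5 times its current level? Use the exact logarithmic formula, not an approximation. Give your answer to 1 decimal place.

t = ln(5) / ln(1 + 0.025) = 1.6094 / 0.024693 ≈ 65.18.

65.2 years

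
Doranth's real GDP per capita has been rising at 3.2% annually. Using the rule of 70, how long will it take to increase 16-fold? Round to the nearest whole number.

around 88 years

At 3.2% it doubles every 70/3.2 ≈ 21.88 years.
16× is 4 doublings, so 4 × 21.88 ≈ 88 years.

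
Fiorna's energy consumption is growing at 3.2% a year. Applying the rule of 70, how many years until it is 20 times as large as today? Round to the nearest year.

≈ 95 years

At 3.2% it doubles every 70/3.2 ≈ 21.88 years.
20× is log₂ 20 ≈ 4.32 doublings, so ≈ 4.32 × 21.88 = 95 years.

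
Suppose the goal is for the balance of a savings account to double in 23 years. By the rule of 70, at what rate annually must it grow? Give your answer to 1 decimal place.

70 / 23 ≈ 3.04, so about 3.0% annually.

3.0%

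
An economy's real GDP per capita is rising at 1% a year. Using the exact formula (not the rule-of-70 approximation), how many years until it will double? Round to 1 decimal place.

t = ln(2) / ln(1 + 0.01) = 0.6931 / 0.009950 ≈ 69.66.

69.7 years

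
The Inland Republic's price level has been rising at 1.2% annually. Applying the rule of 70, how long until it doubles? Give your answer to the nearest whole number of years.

approximately 58 years

Doubling time ≈ 70 / 1.2 = 58.33 years.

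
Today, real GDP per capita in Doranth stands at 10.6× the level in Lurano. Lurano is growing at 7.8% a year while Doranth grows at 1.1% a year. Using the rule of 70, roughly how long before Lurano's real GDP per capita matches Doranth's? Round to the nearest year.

The growth-rate gap is 7.8% − 1.1% = 6.7 percentage points.
So the ratio between them halves every 70/6.7 ≈ 10.45 years.
A 10.6× gap takes log₂(10.6) ≈ 3.41 halvings to close: 3.41 × 10.45 ≈ 36 years.

≈ 36 years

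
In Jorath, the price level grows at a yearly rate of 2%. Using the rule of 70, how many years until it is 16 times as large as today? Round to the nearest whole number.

One doubling takes 70/2 = 35.00 years.
Getting to 16× needs 4 doublings: 4 × 35.00 ≈ 140 years.

≈ 140 years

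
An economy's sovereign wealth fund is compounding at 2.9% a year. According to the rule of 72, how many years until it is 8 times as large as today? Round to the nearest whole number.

roughly 74 years

Doubling time ≈ 72/2.9 = 24.83 years.
8 = 2^3, so 3 doublings → 74 years.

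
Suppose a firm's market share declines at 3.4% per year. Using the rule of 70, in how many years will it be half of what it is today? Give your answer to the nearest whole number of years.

roughly 21 years

Halving time ≈ 70 / 3.4 = 20.59 → 21 years.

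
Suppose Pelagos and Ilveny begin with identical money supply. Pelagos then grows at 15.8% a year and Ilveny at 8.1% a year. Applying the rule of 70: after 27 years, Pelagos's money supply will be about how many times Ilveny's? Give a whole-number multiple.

approximately 8 times

Pelagos pulls ahead at 7.7 pp per year, so the ratio doubles every 70/7.7 ≈ 9.09 years.
In 27 years that's 2.97 doublings: 2^2.97 ≈ 8.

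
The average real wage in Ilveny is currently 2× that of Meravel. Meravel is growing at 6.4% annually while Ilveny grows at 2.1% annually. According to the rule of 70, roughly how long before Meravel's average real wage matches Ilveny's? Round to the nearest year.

approximately 16 years

Meravel gains on Ilveny at 6.4% − 2.1% = 4.3 points a year.
At that relative rate the gap halves every 70/4.3 ≈ 16.28 years.
A 2× gap closes after 1 halving: 1 × 16.28 ≈ 16 years.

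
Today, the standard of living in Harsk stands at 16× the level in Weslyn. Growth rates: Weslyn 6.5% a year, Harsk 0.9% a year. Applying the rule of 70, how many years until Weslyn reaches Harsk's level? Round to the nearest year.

approximately 50 years

The growth-rate gap is 6.5% − 0.9% = 5.6 percentage points.
So the ratio between them halves every 70/5.6 ≈ 12.50 years.
A 16× gap closes after 4 halvings: 4 × 12.50 ≈ 50 years.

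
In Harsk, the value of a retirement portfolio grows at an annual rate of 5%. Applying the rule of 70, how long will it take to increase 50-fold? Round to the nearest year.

roughly 79 years

One doubling takes 70/5 = 14.00 years.
Reaching 50× takes log₂(50) ≈ 5.64 doublings.
5.64 × 14.00 ≈ 79 years.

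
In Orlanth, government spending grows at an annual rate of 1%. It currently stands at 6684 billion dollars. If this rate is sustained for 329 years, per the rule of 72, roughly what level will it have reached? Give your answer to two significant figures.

It doubles every 72/1 ≈ 72.00 years, so 329 years is 4.57 doublings.
2^4.57 ≈ 23.75; 6684 × 23.75 ≈ 160000 billion dollars.

around 160000 billion dollars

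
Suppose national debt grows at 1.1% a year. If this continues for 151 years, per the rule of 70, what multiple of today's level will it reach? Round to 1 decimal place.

≈ 5.2 times

Doubling time ≈ 70/1.1 = 63.64 years.
151 years / 63.64 ≈ 2.37 doublings → factor 2^2.37 ≈ 5.2.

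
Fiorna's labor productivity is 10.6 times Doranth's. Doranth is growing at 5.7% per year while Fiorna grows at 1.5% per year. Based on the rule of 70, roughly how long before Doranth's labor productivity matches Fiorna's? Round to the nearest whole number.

Doranth gains on Fiorna at 5.7% − 1.5% = 4.2 points a year.
At that relative rate the gap halves every 70/4.2 ≈ 16.67 years.
A 10.6 times gap takes log₂(10.6) ≈ 3.41 halvings to close: 3.41 × 16.67 ≈ 57 years.

approximately 57 years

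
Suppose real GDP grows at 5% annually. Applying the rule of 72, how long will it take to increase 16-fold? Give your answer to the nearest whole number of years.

≈ 58 years

Doubling time ≈ 72/5 = 14.40 years.
Getting to 16× needs 4 doublings: 4 × 14.40 ≈ 58 years.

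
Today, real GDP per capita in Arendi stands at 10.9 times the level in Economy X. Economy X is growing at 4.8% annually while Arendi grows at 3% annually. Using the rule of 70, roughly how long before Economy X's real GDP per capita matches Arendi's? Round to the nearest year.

What matters is the difference: 1.8 pp.
Rule of 70 on the gap: the ratio halves every 70/1.8 ≈ 38.89 years.
A 10.9 times gap takes log₂(10.9) ≈ 3.45 halvings to close: 3.45 × 38.89 ≈ 134 years.

134 years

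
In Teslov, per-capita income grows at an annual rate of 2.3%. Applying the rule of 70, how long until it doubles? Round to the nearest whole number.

Doubling time ≈ 70 / 2.3 = 30.43 years.

30 years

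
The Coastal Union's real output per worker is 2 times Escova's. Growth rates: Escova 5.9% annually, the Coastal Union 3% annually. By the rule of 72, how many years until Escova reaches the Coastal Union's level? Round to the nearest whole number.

roughly 25 years

The growth-rate gap is 5.9% − 3% = 2.9 percentage points.
So the ratio between them halves every 72/2.9 ≈ 24.83 years.
A 2 times gap closes after 1 halving: 1 × 24.83 ≈ 25 years.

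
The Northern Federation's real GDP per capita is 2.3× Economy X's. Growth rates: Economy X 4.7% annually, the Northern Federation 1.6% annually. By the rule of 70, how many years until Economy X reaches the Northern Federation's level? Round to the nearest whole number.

roughly 27 years

Economy X gains on the Northern Federation at 4.7% − 1.6% = 3.1 points a year.
At that relative rate the gap halves every 70/3.1 ≈ 22.58 years.
A 2.3× gap takes log₂(2.3) ≈ 1.20 halvings to close: 1.20 × 22.58 ≈ 27 years.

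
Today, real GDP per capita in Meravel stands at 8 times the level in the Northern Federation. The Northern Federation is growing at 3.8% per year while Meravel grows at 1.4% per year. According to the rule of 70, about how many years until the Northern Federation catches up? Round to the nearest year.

What matters is the difference: 2.4 pp.
Rule of 70 on the gap: the ratio halves every 70/2.4 ≈ 29.17 years.
An 8 times gap closes after 3 halvings: 3 × 29.17 ≈ 88 years.

about 88 years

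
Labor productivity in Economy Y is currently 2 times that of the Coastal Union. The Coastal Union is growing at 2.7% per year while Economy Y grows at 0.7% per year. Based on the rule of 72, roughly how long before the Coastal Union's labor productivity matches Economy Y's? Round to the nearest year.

≈ 36 years

The growth-rate gap is 2.7% − 0.7% = 2 percentage points.
So the ratio between them halves every 72/2 ≈ 36.00 years.
A 2 times gap closes after 1 halving: 1 × 36.00 ≈ 36 years.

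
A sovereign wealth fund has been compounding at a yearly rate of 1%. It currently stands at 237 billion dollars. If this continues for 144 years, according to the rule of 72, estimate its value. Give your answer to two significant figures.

It doubles every 72/1 ≈ 72.00 years, so 144 years is 2.00 doublings.
2^2.00 ≈ 4.00; 237 × 4.00 ≈ 950 billion dollars.

around 950 billion dollars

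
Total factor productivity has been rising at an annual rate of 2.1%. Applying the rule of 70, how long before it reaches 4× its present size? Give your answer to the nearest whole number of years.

67 years

Doubling time ≈ 70/2.1 = 33.33 years.
4× is 2 doublings, so 2 × 33.33 ≈ 67 years.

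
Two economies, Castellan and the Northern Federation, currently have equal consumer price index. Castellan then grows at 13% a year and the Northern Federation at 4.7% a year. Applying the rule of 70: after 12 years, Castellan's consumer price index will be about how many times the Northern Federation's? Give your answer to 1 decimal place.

around 2.7 times

Castellan pulls ahead at 8.3 pp per year, so the ratio doubles every 70/8.3 ≈ 8.43 years.
In 12 years that's 1.42 doublings: 2^1.42 ≈ 2.7.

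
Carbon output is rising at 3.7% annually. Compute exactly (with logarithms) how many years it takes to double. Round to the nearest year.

19 years

t = ln(2) / ln(1 + 0.037) = 0.6931 / 0.036332 ≈ 19.08.
≈ 19 years.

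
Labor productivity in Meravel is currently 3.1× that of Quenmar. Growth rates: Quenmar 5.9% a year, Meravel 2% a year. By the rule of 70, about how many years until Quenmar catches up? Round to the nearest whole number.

What matters is the difference: 3.9 pp.
Rule of 70 on the gap: the ratio halves every 70/3.9 ≈ 17.95 years.
A 3.1× gap takes log₂(3.1) ≈ 1.63 halvings to close: 1.63 × 17.95 ≈ 29 years.

≈ 29 years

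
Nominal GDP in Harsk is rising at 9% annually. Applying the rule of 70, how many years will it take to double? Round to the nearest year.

Doubling time ≈ 70 / 9 = 7.78 years.

approximately 8 years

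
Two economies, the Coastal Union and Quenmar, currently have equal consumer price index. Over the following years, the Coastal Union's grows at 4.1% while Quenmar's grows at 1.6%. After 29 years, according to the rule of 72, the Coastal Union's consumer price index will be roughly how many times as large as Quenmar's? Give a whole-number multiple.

≈ 2 times

Rate gap = 4.1% − 1.6% = 2.5 points.
The ratio doubles every 72/2.5 ≈ 28.80 years.
29/28.80 ≈ 1.01 doublings → ratio ≈ 2^1.01 ≈ 2.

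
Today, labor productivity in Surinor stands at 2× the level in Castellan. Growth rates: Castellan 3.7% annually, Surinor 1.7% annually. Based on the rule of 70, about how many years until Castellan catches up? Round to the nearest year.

The growth-rate gap is 3.7% − 1.7% = 2 percentage points.
So the ratio between them halves every 70/2 ≈ 35.00 years.
A 2× gap closes after 1 halving: 1 × 35.00 ≈ 35 years.

about 35 years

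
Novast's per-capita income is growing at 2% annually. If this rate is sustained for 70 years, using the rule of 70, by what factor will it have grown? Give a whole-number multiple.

Doubling time ≈ 70/2 = 35.00 years.
70/35.00 ≈ 2 doublings, so about 2^2 = 4×.

≈ 4 times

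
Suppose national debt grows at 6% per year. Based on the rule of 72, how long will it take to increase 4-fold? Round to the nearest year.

Doubling time ≈ 72/6 = 12.00 years.
4 = 2^2, so 2 doublings → 24 years.

around 24 years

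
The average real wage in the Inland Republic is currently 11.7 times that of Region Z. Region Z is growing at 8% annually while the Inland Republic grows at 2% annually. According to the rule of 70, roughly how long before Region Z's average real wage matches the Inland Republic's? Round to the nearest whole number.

The growth-rate gap is 8% − 2% = 6 percentage points.
So the ratio between them halves every 70/6 ≈ 11.67 years.
An 11.7 times gap takes log₂(11.7) ≈ 3.55 halvings to close: 3.55 × 11.67 ≈ 41 years.

around 41 years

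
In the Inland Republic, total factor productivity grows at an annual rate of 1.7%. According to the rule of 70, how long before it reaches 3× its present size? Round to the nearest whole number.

Doubling time ≈ 70/1.7 = 41.18 years.
Reaching 3× takes log₂(3) ≈ 1.58 doublings.
1.58 × 41.18 ≈ 65 years.

≈ 65 years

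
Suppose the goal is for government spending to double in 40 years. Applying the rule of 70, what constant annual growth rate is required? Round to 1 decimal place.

70 / 40 ≈ 1.75, so about 1.8% a year.

roughly 1.8%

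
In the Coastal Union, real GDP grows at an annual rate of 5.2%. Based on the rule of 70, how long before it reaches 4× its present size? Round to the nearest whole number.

Doubling time ≈ 70/5.2 = 13.46 years.
Getting to 4× needs 2 doublings: 2 × 13.46 ≈ 27 years.

27 years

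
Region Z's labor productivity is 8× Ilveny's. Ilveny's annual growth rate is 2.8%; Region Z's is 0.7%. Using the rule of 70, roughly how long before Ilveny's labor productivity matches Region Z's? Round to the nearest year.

Ilveny gains on Region Z at 2.8% − 0.7% = 2.1 points a year.
At that relative rate the gap halves every 70/2.1 ≈ 33.33 years.
An 8× gap closes after 3 halvings: 3 × 33.33 ≈ 100 years.

around 100 years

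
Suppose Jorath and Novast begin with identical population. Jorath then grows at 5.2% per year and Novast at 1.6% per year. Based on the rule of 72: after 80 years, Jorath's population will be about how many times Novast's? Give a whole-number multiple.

16 times

Rate gap = 5.2% − 1.6% = 3.6 points.
The ratio doubles every 72/3.6 ≈ 20.00 years.
80/20.00 ≈ 4.00 doublings → ratio ≈ 2^4.00 ≈ 16.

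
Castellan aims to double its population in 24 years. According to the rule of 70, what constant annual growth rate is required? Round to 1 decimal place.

70 / 24 ≈ 2.92, so about 2.9% annually.

2.9%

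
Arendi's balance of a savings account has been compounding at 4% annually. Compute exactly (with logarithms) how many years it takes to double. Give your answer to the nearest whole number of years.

18 years

t = ln(2) / ln(1 + 0.04) = 0.6931 / 0.039221 ≈ 17.67.
≈ 18 years.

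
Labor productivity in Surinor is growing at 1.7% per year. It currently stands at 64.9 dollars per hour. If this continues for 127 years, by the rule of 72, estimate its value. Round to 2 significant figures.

≈ 520 dollars per hour

It doubles every 72/1.7 ≈ 42.35 years, so 127 years is 3.00 doublings.
2^3.00 ≈ 8.00; 64.9 × 8.00 ≈ 520 dollars per hour.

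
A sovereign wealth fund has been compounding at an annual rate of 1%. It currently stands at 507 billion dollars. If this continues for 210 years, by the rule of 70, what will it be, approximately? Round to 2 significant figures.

Doubling time ≈ 70/1 = 70.00 years.
210 years is 210/70.00 ≈ 3.00 doublings, a factor of 2^3.00 ≈ 8.00.
507 × 8.00 ≈ 4100 billion dollars.

approximately 4100 billion dollars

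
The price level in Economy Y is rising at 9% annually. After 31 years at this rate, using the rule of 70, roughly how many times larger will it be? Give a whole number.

roughly 16 times

Doubling time ≈ 70/9 = 7.78 years.
31/7.78 ≈ 4 doublings, so about 2^4 = 16×.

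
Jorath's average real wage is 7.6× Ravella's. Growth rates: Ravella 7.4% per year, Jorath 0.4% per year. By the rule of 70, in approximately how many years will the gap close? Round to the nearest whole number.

The growth-rate gap is 7.4% − 0.4% = 7 percentage points.
So the ratio between them halves every 70/7 ≈ 10.00 years.
A 7.6× gap takes log₂(7.6) ≈ 2.93 halvings to close: 2.93 × 10.00 ≈ 29 years.

roughly 29 years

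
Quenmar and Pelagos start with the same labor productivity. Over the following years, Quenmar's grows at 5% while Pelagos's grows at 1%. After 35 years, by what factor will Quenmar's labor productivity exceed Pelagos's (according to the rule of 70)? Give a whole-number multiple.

Quenmar pulls ahead at 4 pp per year, so the ratio doubles every 70/4 ≈ 17.50 years.
In 35 years that's 2.00 doublings: 2^2.00 ≈ 4.

≈ 4 times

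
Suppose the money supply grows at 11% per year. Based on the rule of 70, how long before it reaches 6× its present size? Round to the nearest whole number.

≈ 16 years

One doubling takes 70/11 = 6.36 years.
Reaching 6× takes log₂(6) ≈ 2.58 doublings.
2.58 × 6.36 ≈ 16 years.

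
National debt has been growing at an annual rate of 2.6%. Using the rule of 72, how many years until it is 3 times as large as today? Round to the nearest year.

At 2.6% it doubles every 72/2.6 ≈ 27.69 years.
Reaching 3× takes log₂(3) ≈ 1.58 doublings.
1.58 × 27.69 ≈ 44 years.

about 44 years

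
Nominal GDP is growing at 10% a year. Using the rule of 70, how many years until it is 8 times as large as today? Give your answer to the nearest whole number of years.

One doubling takes 70/10 = 7.00 years.
8 = 2^3, so 3 doublings → 21 years.

around 21 years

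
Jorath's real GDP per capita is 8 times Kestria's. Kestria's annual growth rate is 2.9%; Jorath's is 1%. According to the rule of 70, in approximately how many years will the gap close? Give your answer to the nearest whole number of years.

Kestria gains on Jorath at 2.9% − 1% = 1.9 points a year.
At that relative rate the gap halves every 70/1.9 ≈ 36.84 years.
An 8 times gap closes after 3 halvings: 3 × 36.84 ≈ 111 years.

≈ 111 years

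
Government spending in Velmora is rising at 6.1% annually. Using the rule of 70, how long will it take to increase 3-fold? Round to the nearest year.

Doubling time ≈ 70/6.1 = 11.48 years.
Reaching 3× takes log₂(3) ≈ 1.58 doublings.
1.58 × 11.48 ≈ 18 years.

roughly 18 years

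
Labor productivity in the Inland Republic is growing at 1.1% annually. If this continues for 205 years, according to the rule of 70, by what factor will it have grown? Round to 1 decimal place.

Doubling time ≈ 70/1.1 = 63.64 years.
205 years / 63.64 ≈ 3.22 doublings → factor 2^3.22 ≈ 9.3.

approximately 9.3 times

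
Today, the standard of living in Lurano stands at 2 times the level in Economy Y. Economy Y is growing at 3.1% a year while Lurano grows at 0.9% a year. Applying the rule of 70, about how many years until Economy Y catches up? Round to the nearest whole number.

The growth-rate gap is 3.1% − 0.9% = 2.2 percentage points.
So the ratio between them halves every 70/2.2 ≈ 31.82 years.
A 2 times gap closes after 1 halving: 1 × 31.82 ≈ 32 years.

roughly 32 years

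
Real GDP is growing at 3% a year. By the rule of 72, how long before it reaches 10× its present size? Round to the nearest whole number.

Doubling time ≈ 72/3 = 24.00 years.
Reaching 10× takes log₂(10) ≈ 3.32 doublings.
3.32 × 24.00 ≈ 80 years.

approximately 80 years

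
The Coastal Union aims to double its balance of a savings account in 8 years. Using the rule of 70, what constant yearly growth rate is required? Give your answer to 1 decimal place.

70 / 8 ≈ 8.75, so about 8.8% per year.

roughly 8.8%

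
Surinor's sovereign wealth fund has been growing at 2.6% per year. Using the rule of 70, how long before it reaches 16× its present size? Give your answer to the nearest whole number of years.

At 2.6% it doubles every 70/2.6 ≈ 26.92 years.
16 = 2^4, so 4 doublings → 108 years.

108 years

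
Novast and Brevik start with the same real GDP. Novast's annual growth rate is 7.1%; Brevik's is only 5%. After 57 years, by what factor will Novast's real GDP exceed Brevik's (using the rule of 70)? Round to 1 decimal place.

roughly 3.3 times

Novast pulls ahead at 2.1 pp per year, so the ratio doubles every 70/2.1 ≈ 33.33 years.
In 57 years that's 1.71 doublings: 2^1.71 ≈ 3.3.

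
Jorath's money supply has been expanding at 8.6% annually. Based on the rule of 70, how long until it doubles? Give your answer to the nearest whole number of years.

roughly 8 years

Doubling time ≈ 70 / 8.6 = 8.14 years.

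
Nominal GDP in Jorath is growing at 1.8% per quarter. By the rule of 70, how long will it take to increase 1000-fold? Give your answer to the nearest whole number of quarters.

At 1.8% it doubles every 70/1.8 ≈ 38.89 quarters.
Reaching 1000× takes log₂(1000) ≈ 9.97 doublings.
9.97 × 38.89 ≈ 388 quarters.

around 388 quarters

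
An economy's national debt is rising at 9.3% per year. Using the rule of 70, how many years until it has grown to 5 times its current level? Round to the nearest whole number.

roughly 17 years

One doubling takes 70/9.3 = 7.53 years.
Reaching 5× takes log₂(5) ≈ 2.32 doublings.
2.32 × 7.53 ≈ 17 years.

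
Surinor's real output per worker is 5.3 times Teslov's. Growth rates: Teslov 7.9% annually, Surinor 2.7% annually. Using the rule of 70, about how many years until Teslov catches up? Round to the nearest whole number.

The growth-rate gap is 7.9% − 2.7% = 5.2 percentage points.
So the ratio between them halves every 70/5.2 ≈ 13.46 years.
A 5.3 times gap takes log₂(5.3) ≈ 2.41 halvings to close: 2.41 × 13.46 ≈ 32 years.

about 32 years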